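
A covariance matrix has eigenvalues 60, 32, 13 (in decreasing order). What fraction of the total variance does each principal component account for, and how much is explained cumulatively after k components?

Step 1 — total variance = trace(Sigma) = Σ λ_i = 60 + 32 + 13 = 105.

Step 2 — fraction explained by component i = λ_i / Σ λ:
  PC1: 60/105 = 0.5714
  PC2: 32/105 = 0.3048
  PC3: 13/105 = 0.1238

Step 3 — cumulative fraction after k components = (λ_1 + ... + λ_k) / Σ λ:
  k = 1: 60/105 = 0.5714
  k = 2: (60 + 32)/105 = 92/105 = 0.8762
  k = 3: (60 + 32 + 13)/105 = 105/105 = 1

Summary (fraction, with percent):

explained: PC1 0.5714 (57.14%), PC2 0.3048 (30.48%), PC3 0.1238 (12.38%);  cumulative: 0.5714, 0.8762, 1


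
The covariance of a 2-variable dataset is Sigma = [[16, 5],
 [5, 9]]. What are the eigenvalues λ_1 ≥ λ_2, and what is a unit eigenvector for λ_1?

Step 1 — characteristic polynomial of 2×2 Sigma:
  det(Sigma - λI) = λ² - trace · λ + det = 0.
  trace = 16 + 9 = 25, det = 16·9 - (5)² = 119.
Step 2 — discriminant:
  Δ = trace² - 4·det = 625 - 476 = 149.
Step 3 — eigenvalues:
  λ = (trace ± √Δ)/2 = (25 ± 12.2066)/2,
  λ_1 = 18.6033,  λ_2 = 6.3967.

Step 4 — unit eigenvector for λ_1: solve (Sigma - λ_1 I)v = 0. First row:
  (16 - 18.6033)·v_x + (5)·v_y = 0, i.e. (-2.6033)·v_x + (5)·v_y = 0,
  so v ∝ (b, λ_1 - a) = (5, 2.6033) = u.
  ||u|| = √((5)² + (2.6033)²) = √(31.7771) ≈ 5.6371,
  v_1 = u/||u|| ≈ (0.887, 0.4618) (||v_1|| = 1).

λ_1 = 18.6033,  λ_2 = 6.3967;  v_1 ≈ (0.887, 0.4618)


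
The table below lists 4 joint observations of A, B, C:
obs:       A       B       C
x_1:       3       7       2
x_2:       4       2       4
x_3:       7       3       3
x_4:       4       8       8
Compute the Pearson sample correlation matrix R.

Step 1 — column means:
  mean(A) = (3 + 4 + 7 + 4) / 4 = 18/4 = 4.5
  mean(B) = (7 + 2 + 3 + 8) / 4 = 20/4 = 5
  mean(C) = (2 + 4 + 3 + 8) / 4 = 17/4 = 4.25

Step 2 — sample variances and covariances s[i,j] = (1/(n-1)) · Σ_k (x_{k,i} - mean_i) · (x_{k,j} - mean_j), with n-1 = 3:
  s[A,A] = ((-1.5)·(-1.5) + (-0.5)·(-0.5) + (2.5)·(2.5) + (-0.5)·(-0.5)) / 3 = 9/3 = 3
  s[A,B] = ((-1.5)·(2) + (-0.5)·(-3) + (2.5)·(-2) + (-0.5)·(3)) / 3 = -8/3 = -2.6667
  s[A,C] = ((-1.5)·(-2.25) + (-0.5)·(-0.25) + (2.5)·(-1.25) + (-0.5)·(3.75)) / 3 = -1.5/3 = -0.5
  s[B,B] = ((2)·(2) + (-3)·(-3) + (-2)·(-2) + (3)·(3)) / 3 = 26/3 = 8.6667
  s[B,C] = ((2)·(-2.25) + (-3)·(-0.25) + (-2)·(-1.25) + (3)·(3.75)) / 3 = 10/3 = 3.3333
  s[C,C] = ((-2.25)·(-2.25) + (-0.25)·(-0.25) + (-1.25)·(-1.25) + (3.75)·(3.75)) / 3 = 20.75/3 = 6.9167
  Sample standard deviations s_i = √(s[i,i]):
  s(A) = √(3) = 1.7321
  s(B) = √(8.6667) = 2.9439
  s(C) = √(6.9167) = 2.63

Step 3 — r_{ij} = s_{ij} / (s_i · s_j):
  r[A,A] = 1 (diagonal).
  r[A,B] = -2.6667 / (1.7321 · 2.9439) = -2.6667 / 5.099 = -0.523
  r[A,C] = -0.5 / (1.7321 · 2.63) = -0.5 / 4.5552 = -0.1098
  r[B,B] = 1 (diagonal).
  r[B,C] = 3.3333 / (2.9439 · 2.63) = 3.3333 / 7.7424 = 0.4305
  r[C,C] = 1 (diagonal).

R is symmetric with unit diagonal. Assembling:

R = [[1, -0.523, -0.1098],
 [-0.523, 1, 0.4305],
 [-0.1098, 0.4305, 1]]


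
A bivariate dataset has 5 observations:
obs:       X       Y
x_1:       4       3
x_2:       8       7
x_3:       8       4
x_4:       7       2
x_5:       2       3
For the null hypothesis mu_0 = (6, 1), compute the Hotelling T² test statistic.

Step 1 — sample mean vector:
  mean(X) = (4 + 8 + 8 + 7 + 2) / 5 = 29/5 = 5.8
  mean(Y) = (3 + 7 + 4 + 2 + 3) / 5 = 19/5 = 3.8
  x̄ = (5.8, 3.8),  deviation x̄ - mu_0 = (5.8, 3.8) - (6, 1) = (-0.2, 2.8).

Step 2 — sample covariance matrix, S[i,j] = (1/(n-1)) · Σ_k (x_{k,i} - mean_i) · (x_{k,j} - mean_j), divisor n-1 = 4:
  S[X,X] = ((-1.8)·(-1.8) + (2.2)·(2.2) + (2.2)·(2.2) + (1.2)·(1.2) + (-3.8)·(-3.8)) / 4 = 28.8/4 = 7.2
  S[X,Y] = ((-1.8)·(-0.8) + (2.2)·(3.2) + (2.2)·(0.2) + (1.2)·(-1.8) + (-3.8)·(-0.8)) / 4 = 9.8/4 = 2.45
  S[Y,Y] = ((-0.8)·(-0.8) + (3.2)·(3.2) + (0.2)·(0.2) + (-1.8)·(-1.8) + (-0.8)·(-0.8)) / 4 = 14.8/4 = 3.7
  S = [[7.2, 2.45],
 [2.45, 3.7]].

Step 3 — invert S. det(S) = 7.2·3.7 - (2.45)² = 20.6375.
  S^{-1} = (1/det) · [[d, -b], [-b, a]] = [[0.1793, -0.1187],
 [-0.1187, 0.3489]].

Step 4 — quadratic form (x̄ - mu_0)^T · S^{-1} · (x̄ - mu_0):
  S^{-1} · (x̄ - mu_0) = (-0.3683, 1.0006),
  (x̄ - mu_0)^T · [...] = (-0.2)·(-0.3683) + (2.8)·(1.0006) = 2.8753.

Step 5 — scale by n: T² = 5 · 2.8753 = 14.3767.

T² ≈ 14.3767


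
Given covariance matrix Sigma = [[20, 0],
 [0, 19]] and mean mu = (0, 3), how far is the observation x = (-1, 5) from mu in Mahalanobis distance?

Step 1 — centre the observation: (x - mu) = (-1, 2).

Step 2 — invert Sigma. det(Sigma) = 20·19 - (0)² = 380.
  Sigma^{-1} = (1/det) · [[d, -b], [-b, a]] = [[0.05, 0],
 [0, 0.0526]].

Step 3 — form the quadratic (x - mu)^T · Sigma^{-1} · (x - mu):
  Sigma^{-1} · (x - mu) = (-0.05, 0.1053).
  (x - mu)^T · [Sigma^{-1} · (x - mu)] = (-1)·(-0.05) + (2)·(0.1053) = 0.2605.

Step 4 — take square root: d = √(0.2605) ≈ 0.5104.

d(x, mu) = √(0.2605) ≈ 0.5104


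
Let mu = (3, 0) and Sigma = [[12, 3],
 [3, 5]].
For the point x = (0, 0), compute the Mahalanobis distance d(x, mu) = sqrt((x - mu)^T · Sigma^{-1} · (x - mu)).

Step 1 — centre the observation: (x - mu) = (-3, 0).

Step 2 — invert Sigma. det(Sigma) = 12·5 - (3)² = 51.
  Sigma^{-1} = (1/det) · [[d, -b], [-b, a]] = [[0.098, -0.0588],
 [-0.0588, 0.2353]].

Step 3 — form the quadratic (x - mu)^T · Sigma^{-1} · (x - mu):
  Sigma^{-1} · (x - mu) = (-0.2941, 0.1765).
  (x - mu)^T · [Sigma^{-1} · (x - mu)] = (-3)·(-0.2941) + (0)·(0.1765) = 0.8824.

Step 4 — take square root: d = √(0.8824) ≈ 0.9393.

d(x, mu) = √(0.8824) ≈ 0.9393


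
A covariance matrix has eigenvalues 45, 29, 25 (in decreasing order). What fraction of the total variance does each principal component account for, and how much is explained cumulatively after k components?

Step 1 — total variance = trace(Sigma) = Σ λ_i = 45 + 29 + 25 = 99.

Step 2 — fraction explained by component i = λ_i / Σ λ:
  PC1: 45/99 = 0.4545
  PC2: 29/99 = 0.2929
  PC3: 25/99 = 0.2525

Step 3 — cumulative fraction after k components = (λ_1 + ... + λ_k) / Σ λ:
  k = 1: 45/99 = 0.4545
  k = 2: (45 + 29)/99 = 74/99 = 0.7475
  k = 3: (45 + 29 + 25)/99 = 99/99 = 1

Summary (fraction, with percent):

explained: PC1 0.4545 (45.45%), PC2 0.2929 (29.29%), PC3 0.2525 (25.25%);  cumulative: 0.4545, 0.7475, 1


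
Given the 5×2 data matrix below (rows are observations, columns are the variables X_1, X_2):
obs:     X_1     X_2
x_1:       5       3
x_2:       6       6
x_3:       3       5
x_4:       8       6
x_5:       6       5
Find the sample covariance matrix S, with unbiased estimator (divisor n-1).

Step 1 — column means:
  mean(X_1) = (5 + 6 + 3 + 8 + 6) / 5 = 28/5 = 5.6
  mean(X_2) = (3 + 6 + 5 + 6 + 5) / 5 = 25/5 = 5

Step 2 — sample covariance S[i,j] = (1/(n-1)) · Σ_k (x_{k,i} - mean_i) · (x_{k,j} - mean_j), with n-1 = 4.
  S[X_1,X_1] = ((-0.6)·(-0.6) + (0.4)·(0.4) + (-2.6)·(-2.6) + (2.4)·(2.4) + (0.4)·(0.4)) / 4 = 13.2/4 = 3.3
  S[X_1,X_2] = ((-0.6)·(-2) + (0.4)·(1) + (-2.6)·(0) + (2.4)·(1) + (0.4)·(0)) / 4 = 4/4 = 1
  S[X_2,X_2] = ((-2)·(-2) + (1)·(1) + (0)·(0) + (1)·(1) + (0)·(0)) / 4 = 6/4 = 1.5

S is symmetric (S[j,i] = S[i,j]). Assembling:

S = [[3.3, 1],
 [1, 1.5]]


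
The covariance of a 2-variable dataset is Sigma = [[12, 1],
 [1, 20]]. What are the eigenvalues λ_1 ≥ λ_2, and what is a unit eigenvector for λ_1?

Step 1 — characteristic polynomial of 2×2 Sigma:
  det(Sigma - λI) = λ² - trace · λ + det = 0.
  trace = 12 + 20 = 32, det = 12·20 - (1)² = 239.
Step 2 — discriminant:
  Δ = trace² - 4·det = 1024 - 956 = 68.
Step 3 — eigenvalues:
  λ = (trace ± √Δ)/2 = (32 ± 8.2462)/2,
  λ_1 = 20.1231,  λ_2 = 11.8769.

Step 4 — unit eigenvector for λ_1: solve (Sigma - λ_1 I)v = 0. First row:
  (12 - 20.1231)·v_x + (1)·v_y = 0, i.e. (-8.1231)·v_x + (1)·v_y = 0,
  so v ∝ (b, λ_1 - a) = (1, 8.1231) = u.
  ||u|| = √((1)² + (8.1231)²) = √(66.9848) ≈ 8.1844,
  v_1 = u/||u|| ≈ (0.1222, 0.9925) (||v_1|| = 1).

λ_1 = 20.1231,  λ_2 = 11.8769;  v_1 ≈ (0.1222, 0.9925)


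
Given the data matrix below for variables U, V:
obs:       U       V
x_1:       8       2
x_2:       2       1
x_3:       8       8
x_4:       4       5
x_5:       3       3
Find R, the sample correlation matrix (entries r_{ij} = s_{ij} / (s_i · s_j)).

Step 1 — column means:
  mean(U) = (8 + 2 + 8 + 4 + 3) / 5 = 25/5 = 5
  mean(V) = (2 + 1 + 8 + 5 + 3) / 5 = 19/5 = 3.8

Step 2 — sample variances and covariances s[i,j] = (1/(n-1)) · Σ_k (x_{k,i} - mean_i) · (x_{k,j} - mean_j), with n-1 = 4:
  s[U,U] = ((3)·(3) + (-3)·(-3) + (3)·(3) + (-1)·(-1) + (-2)·(-2)) / 4 = 32/4 = 8
  s[U,V] = ((3)·(-1.8) + (-3)·(-2.8) + (3)·(4.2) + (-1)·(1.2) + (-2)·(-0.8)) / 4 = 16/4 = 4
  s[V,V] = ((-1.8)·(-1.8) + (-2.8)·(-2.8) + (4.2)·(4.2) + (1.2)·(1.2) + (-0.8)·(-0.8)) / 4 = 30.8/4 = 7.7
  Sample standard deviations s_i = √(s[i,i]):
  s(U) = √(8) = 2.8284
  s(V) = √(7.7) = 2.7749

Step 3 — r_{ij} = s_{ij} / (s_i · s_j):
  r[U,U] = 1 (diagonal).
  r[U,V] = 4 / (2.8284 · 2.7749) = 4 / 7.8486 = 0.5096
  r[V,V] = 1 (diagonal).

R is symmetric with unit diagonal. Assembling:

R = [[1, 0.5096],
 [0.5096, 1]]


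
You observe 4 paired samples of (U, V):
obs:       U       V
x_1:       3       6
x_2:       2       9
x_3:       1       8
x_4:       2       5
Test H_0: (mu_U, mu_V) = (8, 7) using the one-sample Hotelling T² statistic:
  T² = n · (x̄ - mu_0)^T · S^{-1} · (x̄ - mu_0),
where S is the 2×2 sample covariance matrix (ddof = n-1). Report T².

Step 1 — sample mean vector:
  mean(U) = (3 + 2 + 1 + 2) / 4 = 8/4 = 2
  mean(V) = (6 + 9 + 8 + 5) / 4 = 28/4 = 7
  x̄ = (2, 7),  deviation x̄ - mu_0 = (2, 7) - (8, 7) = (-6, 0).

Step 2 — sample covariance matrix, S[i,j] = (1/(n-1)) · Σ_k (x_{k,i} - mean_i) · (x_{k,j} - mean_j), divisor n-1 = 3:
  S[U,U] = ((1)·(1) + (0)·(0) + (-1)·(-1) + (0)·(0)) / 3 = 2/3 = 0.6667
  S[U,V] = ((1)·(-1) + (0)·(2) + (-1)·(1) + (0)·(-2)) / 3 = -2/3 = -0.6667
  S[V,V] = ((-1)·(-1) + (2)·(2) + (1)·(1) + (-2)·(-2)) / 3 = 10/3 = 3.3333
  S = [[0.6667, -0.6667],
 [-0.6667, 3.3333]].

Step 3 — invert S. det(S) = 0.6667·3.3333 - (-0.6667)² = 1.7778.
  S^{-1} = (1/det) · [[d, -b], [-b, a]] = [[1.875, 0.375],
 [0.375, 0.375]].

Step 4 — quadratic form (x̄ - mu_0)^T · S^{-1} · (x̄ - mu_0):
  S^{-1} · (x̄ - mu_0) = (-11.25, -2.25),
  (x̄ - mu_0)^T · [...] = (-6)·(-11.25) + (0)·(-2.25) = 67.5.

Step 5 — scale by n: T² = 4 · 67.5 = 270.

T² ≈ 270


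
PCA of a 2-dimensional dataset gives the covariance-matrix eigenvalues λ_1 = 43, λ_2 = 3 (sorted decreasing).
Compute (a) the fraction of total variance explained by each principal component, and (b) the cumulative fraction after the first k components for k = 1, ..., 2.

Step 1 — total variance = trace(Sigma) = Σ λ_i = 43 + 3 = 46.

Step 2 — fraction explained by component i = λ_i / Σ λ:
  PC1: 43/46 = 0.9348
  PC2: 3/46 = 0.0652

Step 3 — cumulative fraction after k components = (λ_1 + ... + λ_k) / Σ λ:
  k = 1: 43/46 = 0.9348
  k = 2: (43 + 3)/46 = 46/46 = 1

Summary (fraction, with percent):

explained: PC1 0.9348 (93.48%), PC2 0.0652 (6.52%);  cumulative: 0.9348, 1


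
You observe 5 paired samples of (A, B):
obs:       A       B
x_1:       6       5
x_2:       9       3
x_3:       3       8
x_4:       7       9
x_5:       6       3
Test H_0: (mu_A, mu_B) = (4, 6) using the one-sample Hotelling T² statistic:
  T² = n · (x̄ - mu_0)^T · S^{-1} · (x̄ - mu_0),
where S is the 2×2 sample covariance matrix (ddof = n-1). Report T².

Step 1 — sample mean vector:
  mean(A) = (6 + 9 + 3 + 7 + 6) / 5 = 31/5 = 6.2
  mean(B) = (5 + 3 + 8 + 9 + 3) / 5 = 28/5 = 5.6
  x̄ = (6.2, 5.6),  deviation x̄ - mu_0 = (6.2, 5.6) - (4, 6) = (2.2, -0.4).

Step 2 — sample covariance matrix, S[i,j] = (1/(n-1)) · Σ_k (x_{k,i} - mean_i) · (x_{k,j} - mean_j), divisor n-1 = 4:
  S[A,A] = ((-0.2)·(-0.2) + (2.8)·(2.8) + (-3.2)·(-3.2) + (0.8)·(0.8) + (-0.2)·(-0.2)) / 4 = 18.8/4 = 4.7
  S[A,B] = ((-0.2)·(-0.6) + (2.8)·(-2.6) + (-3.2)·(2.4) + (0.8)·(3.4) + (-0.2)·(-2.6)) / 4 = -11.6/4 = -2.9
  S[B,B] = ((-0.6)·(-0.6) + (-2.6)·(-2.6) + (2.4)·(2.4) + (3.4)·(3.4) + (-2.6)·(-2.6)) / 4 = 31.2/4 = 7.8
  S = [[4.7, -2.9],
 [-2.9, 7.8]].

Step 3 — invert S. det(S) = 4.7·7.8 - (-2.9)² = 28.25.
  S^{-1} = (1/det) · [[d, -b], [-b, a]] = [[0.2761, 0.1027],
 [0.1027, 0.1664]].

Step 4 — quadratic form (x̄ - mu_0)^T · S^{-1} · (x̄ - mu_0):
  S^{-1} · (x̄ - mu_0) = (0.5664, 0.1593),
  (x̄ - mu_0)^T · [...] = (2.2)·(0.5664) + (-0.4)·(0.1593) = 1.1823.

Step 5 — scale by n: T² = 5 · 1.1823 = 5.9115.

T² ≈ 5.9115


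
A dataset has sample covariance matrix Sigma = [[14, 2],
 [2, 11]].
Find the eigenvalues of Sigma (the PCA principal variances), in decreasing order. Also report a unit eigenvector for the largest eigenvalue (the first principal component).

Step 1 — characteristic polynomial of 2×2 Sigma:
  det(Sigma - λI) = λ² - trace · λ + det = 0.
  trace = 14 + 11 = 25, det = 14·11 - (2)² = 150.
Step 2 — discriminant:
  Δ = trace² - 4·det = 625 - 600 = 25.
Step 3 — eigenvalues:
  λ = (trace ± √Δ)/2 = (25 ± 5)/2,
  λ_1 = 15,  λ_2 = 10.

Step 4 — unit eigenvector for λ_1: solve (Sigma - λ_1 I)v = 0. First row:
  (14 - 15)·v_x + (2)·v_y = 0, i.e. (-1)·v_x + (2)·v_y = 0,
  so v ∝ (b, λ_1 - a) = (2, 1) = u.
  ||u|| = √((2)² + (1)²) = √(5) ≈ 2.2361,
  v_1 = u/||u|| ≈ (0.8944, 0.4472) (||v_1|| = 1).

λ_1 = 15,  λ_2 = 10;  v_1 ≈ (0.8944, 0.4472)


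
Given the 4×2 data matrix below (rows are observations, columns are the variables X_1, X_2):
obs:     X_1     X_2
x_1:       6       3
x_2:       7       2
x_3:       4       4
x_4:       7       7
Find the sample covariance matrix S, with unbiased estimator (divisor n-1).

Step 1 — column means:
  mean(X_1) = (6 + 7 + 4 + 7) / 4 = 24/4 = 6
  mean(X_2) = (3 + 2 + 4 + 7) / 4 = 16/4 = 4

Step 2 — sample covariance S[i,j] = (1/(n-1)) · Σ_k (x_{k,i} - mean_i) · (x_{k,j} - mean_j), with n-1 = 3.
  S[X_1,X_1] = ((0)·(0) + (1)·(1) + (-2)·(-2) + (1)·(1)) / 3 = 6/3 = 2
  S[X_1,X_2] = ((0)·(-1) + (1)·(-2) + (-2)·(0) + (1)·(3)) / 3 = 1/3 = 0.3333
  S[X_2,X_2] = ((-1)·(-1) + (-2)·(-2) + (0)·(0) + (3)·(3)) / 3 = 14/3 = 4.6667

S is symmetric (S[j,i] = S[i,j]). Assembling:

S = [[2, 0.3333],
 [0.3333, 4.6667]]


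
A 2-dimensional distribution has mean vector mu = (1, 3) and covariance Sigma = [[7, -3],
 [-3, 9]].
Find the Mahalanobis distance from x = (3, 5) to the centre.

Step 1 — centre the observation: (x - mu) = (2, 2).

Step 2 — invert Sigma. det(Sigma) = 7·9 - (-3)² = 54.
  Sigma^{-1} = (1/det) · [[d, -b], [-b, a]] = [[0.1667, 0.0556],
 [0.0556, 0.1296]].

Step 3 — form the quadratic (x - mu)^T · Sigma^{-1} · (x - mu):
  Sigma^{-1} · (x - mu) = (0.4444, 0.3704).
  (x - mu)^T · [Sigma^{-1} · (x - mu)] = (2)·(0.4444) + (2)·(0.3704) = 1.6296.

Step 4 — take square root: d = √(1.6296) ≈ 1.2766.

d(x, mu) = √(1.6296) ≈ 1.2766


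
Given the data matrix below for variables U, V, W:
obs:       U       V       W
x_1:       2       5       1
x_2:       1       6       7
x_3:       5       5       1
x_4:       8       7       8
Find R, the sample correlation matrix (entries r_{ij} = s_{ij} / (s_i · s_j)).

Step 1 — column means:
  mean(U) = (2 + 1 + 5 + 8) / 4 = 16/4 = 4
  mean(V) = (5 + 6 + 5 + 7) / 4 = 23/4 = 5.75
  mean(W) = (1 + 7 + 1 + 8) / 4 = 17/4 = 4.25

Step 2 — sample variances and covariances s[i,j] = (1/(n-1)) · Σ_k (x_{k,i} - mean_i) · (x_{k,j} - mean_j), with n-1 = 3:
  s[U,U] = ((-2)·(-2) + (-3)·(-3) + (1)·(1) + (4)·(4)) / 3 = 30/3 = 10
  s[U,V] = ((-2)·(-0.75) + (-3)·(0.25) + (1)·(-0.75) + (4)·(1.25)) / 3 = 5/3 = 1.6667
  s[U,W] = ((-2)·(-3.25) + (-3)·(2.75) + (1)·(-3.25) + (4)·(3.75)) / 3 = 10/3 = 3.3333
  s[V,V] = ((-0.75)·(-0.75) + (0.25)·(0.25) + (-0.75)·(-0.75) + (1.25)·(1.25)) / 3 = 2.75/3 = 0.9167
  s[V,W] = ((-0.75)·(-3.25) + (0.25)·(2.75) + (-0.75)·(-3.25) + (1.25)·(3.75)) / 3 = 10.25/3 = 3.4167
  s[W,W] = ((-3.25)·(-3.25) + (2.75)·(2.75) + (-3.25)·(-3.25) + (3.75)·(3.75)) / 3 = 42.75/3 = 14.25
  Sample standard deviations s_i = √(s[i,i]):
  s(U) = √(10) = 3.1623
  s(V) = √(0.9167) = 0.9574
  s(W) = √(14.25) = 3.7749

Step 3 — r_{ij} = s_{ij} / (s_i · s_j):
  r[U,U] = 1 (diagonal).
  r[U,V] = 1.6667 / (3.1623 · 0.9574) = 1.6667 / 3.0277 = 0.5505
  r[U,W] = 3.3333 / (3.1623 · 3.7749) = 3.3333 / 11.9373 = 0.2792
  r[V,V] = 1 (diagonal).
  r[V,W] = 3.4167 / (0.9574 · 3.7749) = 3.4167 / 3.6142 = 0.9453
  r[W,W] = 1 (diagonal).

R is symmetric with unit diagonal. Assembling:

R = [[1, 0.5505, 0.2792],
 [0.5505, 1, 0.9453],
 [0.2792, 0.9453, 1]]


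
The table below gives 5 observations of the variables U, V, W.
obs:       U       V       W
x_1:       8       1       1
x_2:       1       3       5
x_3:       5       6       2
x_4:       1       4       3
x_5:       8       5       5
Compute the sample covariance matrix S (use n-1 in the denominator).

Step 1 — column means:
  mean(U) = (8 + 1 + 5 + 1 + 8) / 5 = 23/5 = 4.6
  mean(V) = (1 + 3 + 6 + 4 + 5) / 5 = 19/5 = 3.8
  mean(W) = (1 + 5 + 2 + 3 + 5) / 5 = 16/5 = 3.2

Step 2 — sample covariance S[i,j] = (1/(n-1)) · Σ_k (x_{k,i} - mean_i) · (x_{k,j} - mean_j), with n-1 = 4.
  S[U,U] = ((3.4)·(3.4) + (-3.6)·(-3.6) + (0.4)·(0.4) + (-3.6)·(-3.6) + (3.4)·(3.4)) / 4 = 49.2/4 = 12.3
  S[U,V] = ((3.4)·(-2.8) + (-3.6)·(-0.8) + (0.4)·(2.2) + (-3.6)·(0.2) + (3.4)·(1.2)) / 4 = -2.4/4 = -0.6
  S[U,W] = ((3.4)·(-2.2) + (-3.6)·(1.8) + (0.4)·(-1.2) + (-3.6)·(-0.2) + (3.4)·(1.8)) / 4 = -7.6/4 = -1.9
  S[V,V] = ((-2.8)·(-2.8) + (-0.8)·(-0.8) + (2.2)·(2.2) + (0.2)·(0.2) + (1.2)·(1.2)) / 4 = 14.8/4 = 3.7
  S[V,W] = ((-2.8)·(-2.2) + (-0.8)·(1.8) + (2.2)·(-1.2) + (0.2)·(-0.2) + (1.2)·(1.8)) / 4 = 4.2/4 = 1.05
  S[W,W] = ((-2.2)·(-2.2) + (1.8)·(1.8) + (-1.2)·(-1.2) + (-0.2)·(-0.2) + (1.8)·(1.8)) / 4 = 12.8/4 = 3.2

S is symmetric (S[j,i] = S[i,j]). Assembling:

S = [[12.3, -0.6, -1.9],
 [-0.6, 3.7, 1.05],
 [-1.9, 1.05, 3.2]]


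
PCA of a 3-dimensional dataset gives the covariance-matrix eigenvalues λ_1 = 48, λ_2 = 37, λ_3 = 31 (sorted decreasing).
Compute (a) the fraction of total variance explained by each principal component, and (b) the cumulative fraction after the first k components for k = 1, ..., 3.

Step 1 — total variance = trace(Sigma) = Σ λ_i = 48 + 37 + 31 = 116.

Step 2 — fraction explained by component i = λ_i / Σ λ:
  PC1: 48/116 = 0.4138
  PC2: 37/116 = 0.319
  PC3: 31/116 = 0.2672

Step 3 — cumulative fraction after k components = (λ_1 + ... + λ_k) / Σ λ:
  k = 1: 48/116 = 0.4138
  k = 2: (48 + 37)/116 = 85/116 = 0.7328
  k = 3: (48 + 37 + 31)/116 = 116/116 = 1

Summary (fraction, with percent):

explained: PC1 0.4138 (41.38%), PC2 0.319 (31.9%), PC3 0.2672 (26.72%);  cumulative: 0.4138, 0.7328, 1


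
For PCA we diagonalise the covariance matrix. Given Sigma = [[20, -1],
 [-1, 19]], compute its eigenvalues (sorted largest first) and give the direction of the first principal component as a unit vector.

Step 1 — characteristic polynomial of 2×2 Sigma:
  det(Sigma - λI) = λ² - trace · λ + det = 0.
  trace = 20 + 19 = 39, det = 20·19 - (-1)² = 379.
Step 2 — discriminant:
  Δ = trace² - 4·det = 1521 - 1516 = 5.
Step 3 — eigenvalues:
  λ = (trace ± √Δ)/2 = (39 ± 2.2361)/2,
  λ_1 = 20.618,  λ_2 = 18.382.

Step 4 — unit eigenvector for λ_1: solve (Sigma - λ_1 I)v = 0. First row:
  (20 - 20.618)·v_x + (-1)·v_y = 0, i.e. (-0.618)·v_x + (-1)·v_y = 0,
  so v ∝ (b, λ_1 - a) = (-1, 0.618); multiply by -1 so the first entry is positive: u = (1, -0.618).
  ||u|| = √((1)² + (-0.618)²) = √(1.382) ≈ 1.1756,
  v_1 = u/||u|| ≈ (0.8507, -0.5257) (||v_1|| = 1).

λ_1 = 20.618,  λ_2 = 18.382;  v_1 ≈ (0.8507, -0.5257)


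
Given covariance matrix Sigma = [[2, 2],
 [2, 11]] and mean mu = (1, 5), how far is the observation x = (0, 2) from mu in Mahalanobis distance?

Step 1 — centre the observation: (x - mu) = (-1, -3).

Step 2 — invert Sigma. det(Sigma) = 2·11 - (2)² = 18.
  Sigma^{-1} = (1/det) · [[d, -b], [-b, a]] = [[0.6111, -0.1111],
 [-0.1111, 0.1111]].

Step 3 — form the quadratic (x - mu)^T · Sigma^{-1} · (x - mu):
  Sigma^{-1} · (x - mu) = (-0.2778, -0.2222).
  (x - mu)^T · [Sigma^{-1} · (x - mu)] = (-1)·(-0.2778) + (-3)·(-0.2222) = 0.9444.

Step 4 — take square root: d = √(0.9444) ≈ 0.9718.

d(x, mu) = √(0.9444) ≈ 0.9718


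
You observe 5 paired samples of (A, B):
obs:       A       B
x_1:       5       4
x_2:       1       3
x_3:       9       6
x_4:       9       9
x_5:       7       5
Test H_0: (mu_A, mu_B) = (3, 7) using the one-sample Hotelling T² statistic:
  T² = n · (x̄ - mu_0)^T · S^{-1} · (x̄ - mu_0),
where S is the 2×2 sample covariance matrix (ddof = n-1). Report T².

Step 1 — sample mean vector:
  mean(A) = (5 + 1 + 9 + 9 + 7) / 5 = 31/5 = 6.2
  mean(B) = (4 + 3 + 6 + 9 + 5) / 5 = 27/5 = 5.4
  x̄ = (6.2, 5.4),  deviation x̄ - mu_0 = (6.2, 5.4) - (3, 7) = (3.2, -1.6).

Step 2 — sample covariance matrix, S[i,j] = (1/(n-1)) · Σ_k (x_{k,i} - mean_i) · (x_{k,j} - mean_j), divisor n-1 = 4:
  S[A,A] = ((-1.2)·(-1.2) + (-5.2)·(-5.2) + (2.8)·(2.8) + (2.8)·(2.8) + (0.8)·(0.8)) / 4 = 44.8/4 = 11.2
  S[A,B] = ((-1.2)·(-1.4) + (-5.2)·(-2.4) + (2.8)·(0.6) + (2.8)·(3.6) + (0.8)·(-0.4)) / 4 = 25.6/4 = 6.4
  S[B,B] = ((-1.4)·(-1.4) + (-2.4)·(-2.4) + (0.6)·(0.6) + (3.6)·(3.6) + (-0.4)·(-0.4)) / 4 = 21.2/4 = 5.3
  S = [[11.2, 6.4],
 [6.4, 5.3]].

Step 3 — invert S. det(S) = 11.2·5.3 - (6.4)² = 18.4.
  S^{-1} = (1/det) · [[d, -b], [-b, a]] = [[0.288, -0.3478],
 [-0.3478, 0.6087]].

Step 4 — quadratic form (x̄ - mu_0)^T · S^{-1} · (x̄ - mu_0):
  S^{-1} · (x̄ - mu_0) = (1.4783, -2.087),
  (x̄ - mu_0)^T · [...] = (3.2)·(1.4783) + (-1.6)·(-2.087) = 8.0696.

Step 5 — scale by n: T² = 5 · 8.0696 = 40.3478.

T² ≈ 40.3478


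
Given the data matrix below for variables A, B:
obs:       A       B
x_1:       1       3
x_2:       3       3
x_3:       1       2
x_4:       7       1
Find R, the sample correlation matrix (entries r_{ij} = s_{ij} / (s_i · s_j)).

Step 1 — column means:
  mean(A) = (1 + 3 + 1 + 7) / 4 = 12/4 = 3
  mean(B) = (3 + 3 + 2 + 1) / 4 = 9/4 = 2.25

Step 2 — sample variances and covariances s[i,j] = (1/(n-1)) · Σ_k (x_{k,i} - mean_i) · (x_{k,j} - mean_j), with n-1 = 3:
  s[A,A] = ((-2)·(-2) + (0)·(0) + (-2)·(-2) + (4)·(4)) / 3 = 24/3 = 8
  s[A,B] = ((-2)·(0.75) + (0)·(0.75) + (-2)·(-0.25) + (4)·(-1.25)) / 3 = -6/3 = -2
  s[B,B] = ((0.75)·(0.75) + (0.75)·(0.75) + (-0.25)·(-0.25) + (-1.25)·(-1.25)) / 3 = 2.75/3 = 0.9167
  Sample standard deviations s_i = √(s[i,i]):
  s(A) = √(8) = 2.8284
  s(B) = √(0.9167) = 0.9574

Step 3 — r_{ij} = s_{ij} / (s_i · s_j):
  r[A,A] = 1 (diagonal).
  r[A,B] = -2 / (2.8284 · 0.9574) = -2 / 2.708 = -0.7385
  r[B,B] = 1 (diagonal).

R is symmetric with unit diagonal. Assembling:

R = [[1, -0.7385],
 [-0.7385, 1]]


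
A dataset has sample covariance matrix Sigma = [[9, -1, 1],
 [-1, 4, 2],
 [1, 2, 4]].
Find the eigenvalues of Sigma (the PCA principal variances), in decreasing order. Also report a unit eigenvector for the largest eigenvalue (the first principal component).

Step 1 — characteristic polynomial p(λ) = det(λI - Sigma) = λ³ - tr·λ² + c_1·λ - det, where tr = trace, c_1 = sum of the principal 2×2 minors, det = det(Sigma):
  tr = 9 + 4 + 4 = 17,
  c_1 = (9·4 - (-1)²) + (9·4 - (1)²) + (4·4 - (2)²) = 35 + 35 + 12 = 82,
  det = 9·(4·4 - (2)²) - (-1)·((-1)·4 - (2)·(1)) + (1)·((-1)·(2) - 4·(1)) = 9·(12) - (-1)·(-6) + (1)·(-6) = 96.
  So p(λ) = λ³ - 17λ² + 82λ - 96.
Step 2 — look for an integer root (rational root theorem: any rational root is an integer divisor of 96). Testing λ = 6:
  p(6) = 216 - 612 + 492 - 96 = 0  ✓
  Dividing out (λ - 6): p(λ) = (λ - 6)(λ² - 11λ + 16).
Step 3 — remaining eigenvalues from the quadratic λ² - 11λ + 16 = 0:
  Δ = 11² - 4·16 = 121 - 64 = 57,  λ = (11 ± √57)/2 = (11 ± 7.5498)/2 ≈ 9.2749 or 1.7251.
  Sorted: λ_1 = 9.2749,  λ_2 = 6,  λ_3 = 1.7251  (check: sum = 17 = tr ✓).

Step 4 — unit eigenvector for λ_1 ≈ 9.2749: v spans the null space of (Sigma - λ_1 I), whose rows are
  r_1 = (-0.2749, -1, 1),  r_2 = (-1, -5.2749, 2),  r_3 = (1, 2, -5.2749).
  v is orthogonal to every row, so take v ∝ r_1 × r_2 = ((-1)·(2) - (1)·(-5.2749), (1)·(-1) - (-0.2749)·(2), (-0.2749)·(-5.2749) - (-1)·(-1)) ≈ (3.2749, -0.4502, 0.4502).
  Let u = (3.2749, -0.4502, 0.4502).
  ||u|| = √((3.2749)² + (-0.4502)² + (0.4502)²) = √(11.1304) ≈ 3.3362,  v_1 = u/||u|| ≈ (0.9816, -0.1349, 0.1349) (||v_1|| = 1).

λ_1 = 9.2749,  λ_2 = 6,  λ_3 = 1.7251;  v_1 ≈ (0.9816, -0.1349, 0.1349)


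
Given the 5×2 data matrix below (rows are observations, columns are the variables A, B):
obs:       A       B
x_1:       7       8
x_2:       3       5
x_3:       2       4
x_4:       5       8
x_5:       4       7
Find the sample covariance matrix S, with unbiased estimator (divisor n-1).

Step 1 — column means:
  mean(A) = (7 + 3 + 2 + 5 + 4) / 5 = 21/5 = 4.2
  mean(B) = (8 + 5 + 4 + 8 + 7) / 5 = 32/5 = 6.4

Step 2 — sample covariance S[i,j] = (1/(n-1)) · Σ_k (x_{k,i} - mean_i) · (x_{k,j} - mean_j), with n-1 = 4.
  S[A,A] = ((2.8)·(2.8) + (-1.2)·(-1.2) + (-2.2)·(-2.2) + (0.8)·(0.8) + (-0.2)·(-0.2)) / 4 = 14.8/4 = 3.7
  S[A,B] = ((2.8)·(1.6) + (-1.2)·(-1.4) + (-2.2)·(-2.4) + (0.8)·(1.6) + (-0.2)·(0.6)) / 4 = 12.6/4 = 3.15
  S[B,B] = ((1.6)·(1.6) + (-1.4)·(-1.4) + (-2.4)·(-2.4) + (1.6)·(1.6) + (0.6)·(0.6)) / 4 = 13.2/4 = 3.3

S is symmetric (S[j,i] = S[i,j]). Assembling:

S = [[3.7, 3.15],
 [3.15, 3.3]]


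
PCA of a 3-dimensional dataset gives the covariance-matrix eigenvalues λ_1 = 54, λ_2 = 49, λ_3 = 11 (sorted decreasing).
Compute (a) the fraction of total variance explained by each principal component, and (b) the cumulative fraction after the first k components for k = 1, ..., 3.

Step 1 — total variance = trace(Sigma) = Σ λ_i = 54 + 49 + 11 = 114.

Step 2 — fraction explained by component i = λ_i / Σ λ:
  PC1: 54/114 = 0.4737
  PC2: 49/114 = 0.4298
  PC3: 11/114 = 0.0965

Step 3 — cumulative fraction after k components = (λ_1 + ... + λ_k) / Σ λ:
  k = 1: 54/114 = 0.4737
  k = 2: (54 + 49)/114 = 103/114 = 0.9035
  k = 3: (54 + 49 + 11)/114 = 114/114 = 1

Summary (fraction, with percent):

explained: PC1 0.4737 (47.37%), PC2 0.4298 (42.98%), PC3 0.0965 (9.65%);  cumulative: 0.4737, 0.9035, 1


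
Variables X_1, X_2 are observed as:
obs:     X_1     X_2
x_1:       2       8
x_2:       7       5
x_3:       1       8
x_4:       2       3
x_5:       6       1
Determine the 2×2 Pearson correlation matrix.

Step 1 — column means:
  mean(X_1) = (2 + 7 + 1 + 2 + 6) / 5 = 18/5 = 3.6
  mean(X_2) = (8 + 5 + 8 + 3 + 1) / 5 = 25/5 = 5

Step 2 — sample variances and covariances s[i,j] = (1/(n-1)) · Σ_k (x_{k,i} - mean_i) · (x_{k,j} - mean_j), with n-1 = 4:
  s[X_1,X_1] = ((-1.6)·(-1.6) + (3.4)·(3.4) + (-2.6)·(-2.6) + (-1.6)·(-1.6) + (2.4)·(2.4)) / 4 = 29.2/4 = 7.3
  s[X_1,X_2] = ((-1.6)·(3) + (3.4)·(0) + (-2.6)·(3) + (-1.6)·(-2) + (2.4)·(-4)) / 4 = -19/4 = -4.75
  s[X_2,X_2] = ((3)·(3) + (0)·(0) + (3)·(3) + (-2)·(-2) + (-4)·(-4)) / 4 = 38/4 = 9.5
  Sample standard deviations s_i = √(s[i,i]):
  s(X_1) = √(7.3) = 2.7019
  s(X_2) = √(9.5) = 3.0822

Step 3 — r_{ij} = s_{ij} / (s_i · s_j):
  r[X_1,X_1] = 1 (diagonal).
  r[X_1,X_2] = -4.75 / (2.7019 · 3.0822) = -4.75 / 8.3277 = -0.5704
  r[X_2,X_2] = 1 (diagonal).

R is symmetric with unit diagonal. Assembling:

R = [[1, -0.5704],
 [-0.5704, 1]]


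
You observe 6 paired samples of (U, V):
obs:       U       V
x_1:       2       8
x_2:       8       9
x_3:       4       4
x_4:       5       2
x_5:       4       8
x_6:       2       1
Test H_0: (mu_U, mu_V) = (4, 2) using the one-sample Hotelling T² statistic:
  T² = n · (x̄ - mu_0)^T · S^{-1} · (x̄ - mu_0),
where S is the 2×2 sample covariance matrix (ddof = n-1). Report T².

Step 1 — sample mean vector:
  mean(U) = (2 + 8 + 4 + 5 + 4 + 2) / 6 = 25/6 = 4.1667
  mean(V) = (8 + 9 + 4 + 2 + 8 + 1) / 6 = 32/6 = 5.3333
  x̄ = (4.1667, 5.3333),  deviation x̄ - mu_0 = (4.1667, 5.3333) - (4, 2) = (0.1667, 3.3333).

Step 2 — sample covariance matrix, S[i,j] = (1/(n-1)) · Σ_k (x_{k,i} - mean_i) · (x_{k,j} - mean_j), divisor n-1 = 5:
  S[U,U] = ((-2.1667)·(-2.1667) + (3.8333)·(3.8333) + (-0.1667)·(-0.1667) + (0.8333)·(0.8333) + (-0.1667)·(-0.1667) + (-2.1667)·(-2.1667)) / 5 = 24.8333/5 = 4.9667
  S[U,V] = ((-2.1667)·(2.6667) + (3.8333)·(3.6667) + (-0.1667)·(-1.3333) + (0.8333)·(-3.3333) + (-0.1667)·(2.6667) + (-2.1667)·(-4.3333)) / 5 = 14.6667/5 = 2.9333
  S[V,V] = ((2.6667)·(2.6667) + (3.6667)·(3.6667) + (-1.3333)·(-1.3333) + (-3.3333)·(-3.3333) + (2.6667)·(2.6667) + (-4.3333)·(-4.3333)) / 5 = 59.3333/5 = 11.8667
  S = [[4.9667, 2.9333],
 [2.9333, 11.8667]].

Step 3 — invert S. det(S) = 4.9667·11.8667 - (2.9333)² = 50.3333.
  S^{-1} = (1/det) · [[d, -b], [-b, a]] = [[0.2358, -0.0583],
 [-0.0583, 0.0987]].

Step 4 — quadratic form (x̄ - mu_0)^T · S^{-1} · (x̄ - mu_0):
  S^{-1} · (x̄ - mu_0) = (-0.155, 0.3192),
  (x̄ - mu_0)^T · [...] = (0.1667)·(-0.155) + (3.3333)·(0.3192) = 1.0382.

Step 5 — scale by n: T² = 6 · 1.0382 = 6.2291.

T² ≈ 6.2291


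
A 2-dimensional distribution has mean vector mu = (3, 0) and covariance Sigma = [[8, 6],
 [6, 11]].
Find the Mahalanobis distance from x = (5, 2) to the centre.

Step 1 — centre the observation: (x - mu) = (2, 2).

Step 2 — invert Sigma. det(Sigma) = 8·11 - (6)² = 52.
  Sigma^{-1} = (1/det) · [[d, -b], [-b, a]] = [[0.2115, -0.1154],
 [-0.1154, 0.1538]].

Step 3 — form the quadratic (x - mu)^T · Sigma^{-1} · (x - mu):
  Sigma^{-1} · (x - mu) = (0.1923, 0.0769).
  (x - mu)^T · [Sigma^{-1} · (x - mu)] = (2)·(0.1923) + (2)·(0.0769) = 0.5385.

Step 4 — take square root: d = √(0.5385) ≈ 0.7338.

d(x, mu) = √(0.5385) ≈ 0.7338


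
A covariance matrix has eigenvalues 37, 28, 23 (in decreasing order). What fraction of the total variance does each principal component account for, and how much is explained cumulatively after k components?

Step 1 — total variance = trace(Sigma) = Σ λ_i = 37 + 28 + 23 = 88.

Step 2 — fraction explained by component i = λ_i / Σ λ:
  PC1: 37/88 = 0.4205
  PC2: 28/88 = 0.3182
  PC3: 23/88 = 0.2614

Step 3 — cumulative fraction after k components = (λ_1 + ... + λ_k) / Σ λ:
  k = 1: 37/88 = 0.4205
  k = 2: (37 + 28)/88 = 65/88 = 0.7386
  k = 3: (37 + 28 + 23)/88 = 88/88 = 1

Summary (fraction, with percent):

explained: PC1 0.4205 (42.05%), PC2 0.3182 (31.82%), PC3 0.2614 (26.14%);  cumulative: 0.4205, 0.7386, 1


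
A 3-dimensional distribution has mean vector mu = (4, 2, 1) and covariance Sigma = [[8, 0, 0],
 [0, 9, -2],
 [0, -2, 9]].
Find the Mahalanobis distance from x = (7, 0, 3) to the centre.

Step 1 — centre the observation: (x - mu) = (3, -2, 2).

Step 2 — invert Sigma (cofactor / det for 3×3, or solve directly):
  Sigma^{-1} = [[0.125, 0, 0],
 [0, 0.1169, 0.026],
 [0, 0.026, 0.1169]].

Step 3 — form the quadratic (x - mu)^T · Sigma^{-1} · (x - mu):
  Sigma^{-1} · (x - mu) = (0.375, -0.1818, 0.1818).
  (x - mu)^T · [Sigma^{-1} · (x - mu)] = (3)·(0.375) + (-2)·(-0.1818) + (2)·(0.1818) = 1.8523.

Step 4 — take square root: d = √(1.8523) ≈ 1.361.

d(x, mu) = √(1.8523) ≈ 1.361


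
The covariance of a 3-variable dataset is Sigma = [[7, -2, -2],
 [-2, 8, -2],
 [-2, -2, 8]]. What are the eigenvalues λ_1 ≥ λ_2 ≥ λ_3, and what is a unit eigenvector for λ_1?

Step 1 — characteristic polynomial p(λ) = det(λI - Sigma) = λ³ - tr·λ² + c_1·λ - det, where tr = trace, c_1 = sum of the principal 2×2 minors, det = det(Sigma):
  tr = 7 + 8 + 8 = 23,
  c_1 = (7·8 - (-2)²) + (7·8 - (-2)²) + (8·8 - (-2)²) = 52 + 52 + 60 = 164,
  det = 7·(8·8 - (-2)²) - (-2)·((-2)·8 - (-2)·(-2)) + (-2)·((-2)·(-2) - 8·(-2)) = 7·(60) - (-2)·(-20) + (-2)·(20) = 340.
  So p(λ) = λ³ - 23λ² + 164λ - 340.
Step 2 — look for an integer root (rational root theorem: any rational root is an integer divisor of 340). Testing λ = 10:
  p(10) = 1000 - 2300 + 1640 - 340 = 0  ✓
  Dividing out (λ - 10): p(λ) = (λ - 10)(λ² - 13λ + 34).
Step 3 — remaining eigenvalues from the quadratic λ² - 13λ + 34 = 0:
  Δ = 13² - 4·34 = 169 - 136 = 33,  λ = (13 ± √33)/2 = (13 ± 5.7446)/2 ≈ 9.3723 or 3.6277.
  Sorted: λ_1 = 10,  λ_2 = 9.3723,  λ_3 = 3.6277  (check: sum = 23 = tr ✓).

Step 4 — unit eigenvector for λ_1 = 10: v spans the null space of (Sigma - λ_1 I), whose rows are
  r_1 = (-3, -2, -2),  r_2 = (-2, -2, -2),  r_3 = (-2, -2, -2).
  v is orthogonal to every row, so take v ∝ r_1 × r_2 = ((-2)·(-2) - (-2)·(-2), (-2)·(-2) - (-3)·(-2), (-3)·(-2) - (-2)·(-2)) = (0, -2, 2).
  Rescale (divide by 2; multiply by -1 so the first nonzero entry is positive): u = (0, 1, -1).
  ||u|| = √((0)² + (1)² + (-1)²) = √(2) ≈ 1.4142,  v_1 = u/||u|| ≈ (0, 0.7071, -0.7071) (||v_1|| = 1).

λ_1 = 10,  λ_2 = 9.3723,  λ_3 = 3.6277;  v_1 ≈ (0, 0.7071, -0.7071)


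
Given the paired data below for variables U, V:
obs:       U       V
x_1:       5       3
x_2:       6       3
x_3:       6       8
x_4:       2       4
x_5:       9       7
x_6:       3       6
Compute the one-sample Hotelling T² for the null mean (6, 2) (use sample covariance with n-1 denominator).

Step 1 — sample mean vector:
  mean(U) = (5 + 6 + 6 + 2 + 9 + 3) / 6 = 31/6 = 5.1667
  mean(V) = (3 + 3 + 8 + 4 + 7 + 6) / 6 = 31/6 = 5.1667
  x̄ = (5.1667, 5.1667),  deviation x̄ - mu_0 = (5.1667, 5.1667) - (6, 2) = (-0.8333, 3.1667).

Step 2 — sample covariance matrix, S[i,j] = (1/(n-1)) · Σ_k (x_{k,i} - mean_i) · (x_{k,j} - mean_j), divisor n-1 = 5:
  S[U,U] = ((-0.1667)·(-0.1667) + (0.8333)·(0.8333) + (0.8333)·(0.8333) + (-3.1667)·(-3.1667) + (3.8333)·(3.8333) + (-2.1667)·(-2.1667)) / 5 = 30.8333/5 = 6.1667
  S[U,V] = ((-0.1667)·(-2.1667) + (0.8333)·(-2.1667) + (0.8333)·(2.8333) + (-3.1667)·(-1.1667) + (3.8333)·(1.8333) + (-2.1667)·(0.8333)) / 5 = 9.8333/5 = 1.9667
  S[V,V] = ((-2.1667)·(-2.1667) + (-2.1667)·(-2.1667) + (2.8333)·(2.8333) + (-1.1667)·(-1.1667) + (1.8333)·(1.8333) + (0.8333)·(0.8333)) / 5 = 22.8333/5 = 4.5667
  S = [[6.1667, 1.9667],
 [1.9667, 4.5667]].

Step 3 — invert S. det(S) = 6.1667·4.5667 - (1.9667)² = 24.2933.
  S^{-1} = (1/det) · [[d, -b], [-b, a]] = [[0.188, -0.081],
 [-0.081, 0.2538]].

Step 4 — quadratic form (x̄ - mu_0)^T · S^{-1} · (x̄ - mu_0):
  S^{-1} · (x̄ - mu_0) = (-0.413, 0.8713),
  (x̄ - mu_0)^T · [...] = (-0.8333)·(-0.413) + (3.1667)·(0.8713) = 3.1033.

Step 5 — scale by n: T² = 6 · 3.1033 = 18.6196.

T² ≈ 18.6196


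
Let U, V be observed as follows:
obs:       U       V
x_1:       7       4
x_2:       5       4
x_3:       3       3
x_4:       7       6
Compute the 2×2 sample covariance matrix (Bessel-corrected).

Step 1 — column means:
  mean(U) = (7 + 5 + 3 + 7) / 4 = 22/4 = 5.5
  mean(V) = (4 + 4 + 3 + 6) / 4 = 17/4 = 4.25

Step 2 — sample covariance S[i,j] = (1/(n-1)) · Σ_k (x_{k,i} - mean_i) · (x_{k,j} - mean_j), with n-1 = 3.
  S[U,U] = ((1.5)·(1.5) + (-0.5)·(-0.5) + (-2.5)·(-2.5) + (1.5)·(1.5)) / 3 = 11/3 = 3.6667
  S[U,V] = ((1.5)·(-0.25) + (-0.5)·(-0.25) + (-2.5)·(-1.25) + (1.5)·(1.75)) / 3 = 5.5/3 = 1.8333
  S[V,V] = ((-0.25)·(-0.25) + (-0.25)·(-0.25) + (-1.25)·(-1.25) + (1.75)·(1.75)) / 3 = 4.75/3 = 1.5833

S is symmetric (S[j,i] = S[i,j]). Assembling:

S = [[3.6667, 1.8333],
 [1.8333, 1.5833]]


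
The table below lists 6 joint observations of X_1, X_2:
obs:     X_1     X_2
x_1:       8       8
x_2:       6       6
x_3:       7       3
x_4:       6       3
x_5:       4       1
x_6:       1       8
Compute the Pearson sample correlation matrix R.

Step 1 — column means:
  mean(X_1) = (8 + 6 + 7 + 6 + 4 + 1) / 6 = 32/6 = 5.3333
  mean(X_2) = (8 + 6 + 3 + 3 + 1 + 8) / 6 = 29/6 = 4.8333

Step 2 — sample variances and covariances s[i,j] = (1/(n-1)) · Σ_k (x_{k,i} - mean_i) · (x_{k,j} - mean_j), with n-1 = 5:
  s[X_1,X_1] = ((2.6667)·(2.6667) + (0.6667)·(0.6667) + (1.6667)·(1.6667) + (0.6667)·(0.6667) + (-1.3333)·(-1.3333) + (-4.3333)·(-4.3333)) / 5 = 31.3333/5 = 6.2667
  s[X_1,X_2] = ((2.6667)·(3.1667) + (0.6667)·(1.1667) + (1.6667)·(-1.8333) + (0.6667)·(-1.8333) + (-1.3333)·(-3.8333) + (-4.3333)·(3.1667)) / 5 = -3.6667/5 = -0.7333
  s[X_2,X_2] = ((3.1667)·(3.1667) + (1.1667)·(1.1667) + (-1.8333)·(-1.8333) + (-1.8333)·(-1.8333) + (-3.8333)·(-3.8333) + (3.1667)·(3.1667)) / 5 = 42.8333/5 = 8.5667
  Sample standard deviations s_i = √(s[i,i]):
  s(X_1) = √(6.2667) = 2.5033
  s(X_2) = √(8.5667) = 2.9269

Step 3 — r_{ij} = s_{ij} / (s_i · s_j):
  r[X_1,X_1] = 1 (diagonal).
  r[X_1,X_2] = -0.7333 / (2.5033 · 2.9269) = -0.7333 / 7.327 = -0.1001
  r[X_2,X_2] = 1 (diagonal).

R is symmetric with unit diagonal. Assembling:

R = [[1, -0.1001],
 [-0.1001, 1]]


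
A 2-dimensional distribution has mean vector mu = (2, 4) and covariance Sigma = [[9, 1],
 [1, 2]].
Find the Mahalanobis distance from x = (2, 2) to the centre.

Step 1 — centre the observation: (x - mu) = (0, -2).

Step 2 — invert Sigma. det(Sigma) = 9·2 - (1)² = 17.
  Sigma^{-1} = (1/det) · [[d, -b], [-b, a]] = [[0.1176, -0.0588],
 [-0.0588, 0.5294]].

Step 3 — form the quadratic (x - mu)^T · Sigma^{-1} · (x - mu):
  Sigma^{-1} · (x - mu) = (0.1176, -1.0588).
  (x - mu)^T · [Sigma^{-1} · (x - mu)] = (0)·(0.1176) + (-2)·(-1.0588) = 2.1176.

Step 4 — take square root: d = √(2.1176) ≈ 1.4552.

d(x, mu) = √(2.1176) ≈ 1.4552


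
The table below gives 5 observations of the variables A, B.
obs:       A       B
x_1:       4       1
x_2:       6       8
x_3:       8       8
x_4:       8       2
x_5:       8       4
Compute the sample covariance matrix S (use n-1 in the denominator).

Step 1 — column means:
  mean(A) = (4 + 6 + 8 + 8 + 8) / 5 = 34/5 = 6.8
  mean(B) = (1 + 8 + 8 + 2 + 4) / 5 = 23/5 = 4.6

Step 2 — sample covariance S[i,j] = (1/(n-1)) · Σ_k (x_{k,i} - mean_i) · (x_{k,j} - mean_j), with n-1 = 4.
  S[A,A] = ((-2.8)·(-2.8) + (-0.8)·(-0.8) + (1.2)·(1.2) + (1.2)·(1.2) + (1.2)·(1.2)) / 4 = 12.8/4 = 3.2
  S[A,B] = ((-2.8)·(-3.6) + (-0.8)·(3.4) + (1.2)·(3.4) + (1.2)·(-2.6) + (1.2)·(-0.6)) / 4 = 7.6/4 = 1.9
  S[B,B] = ((-3.6)·(-3.6) + (3.4)·(3.4) + (3.4)·(3.4) + (-2.6)·(-2.6) + (-0.6)·(-0.6)) / 4 = 43.2/4 = 10.8

S is symmetric (S[j,i] = S[i,j]). Assembling:

S = [[3.2, 1.9],
 [1.9, 10.8]]


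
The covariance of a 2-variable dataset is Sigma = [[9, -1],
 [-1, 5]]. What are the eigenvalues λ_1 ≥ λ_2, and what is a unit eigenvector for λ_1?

Step 1 — characteristic polynomial of 2×2 Sigma:
  det(Sigma - λI) = λ² - trace · λ + det = 0.
  trace = 9 + 5 = 14, det = 9·5 - (-1)² = 44.
Step 2 — discriminant:
  Δ = trace² - 4·det = 196 - 176 = 20.
Step 3 — eigenvalues:
  λ = (trace ± √Δ)/2 = (14 ± 4.4721)/2,
  λ_1 = 9.2361,  λ_2 = 4.7639.

Step 4 — unit eigenvector for λ_1: solve (Sigma - λ_1 I)v = 0. First row:
  (9 - 9.2361)·v_x + (-1)·v_y = 0, i.e. (-0.2361)·v_x + (-1)·v_y = 0,
  so v ∝ (b, λ_1 - a) = (-1, 0.2361); multiply by -1 so the first entry is positive: u = (1, -0.2361).
  ||u|| = √((1)² + (-0.2361)²) = √(1.0557) ≈ 1.0275,
  v_1 = u/||u|| ≈ (0.9732, -0.2298) (||v_1|| = 1).

λ_1 = 9.2361,  λ_2 = 4.7639;  v_1 ≈ (0.9732, -0.2298)


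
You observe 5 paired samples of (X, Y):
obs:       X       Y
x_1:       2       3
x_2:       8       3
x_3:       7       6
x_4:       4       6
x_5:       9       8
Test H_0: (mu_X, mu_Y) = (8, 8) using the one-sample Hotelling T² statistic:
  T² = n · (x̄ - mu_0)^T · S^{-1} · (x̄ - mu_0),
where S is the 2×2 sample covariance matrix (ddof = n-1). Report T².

Step 1 — sample mean vector:
  mean(X) = (2 + 8 + 7 + 4 + 9) / 5 = 30/5 = 6
  mean(Y) = (3 + 3 + 6 + 6 + 8) / 5 = 26/5 = 5.2
  x̄ = (6, 5.2),  deviation x̄ - mu_0 = (6, 5.2) - (8, 8) = (-2, -2.8).

Step 2 — sample covariance matrix, S[i,j] = (1/(n-1)) · Σ_k (x_{k,i} - mean_i) · (x_{k,j} - mean_j), divisor n-1 = 4:
  S[X,X] = ((-4)·(-4) + (2)·(2) + (1)·(1) + (-2)·(-2) + (3)·(3)) / 4 = 34/4 = 8.5
  S[X,Y] = ((-4)·(-2.2) + (2)·(-2.2) + (1)·(0.8) + (-2)·(0.8) + (3)·(2.8)) / 4 = 12/4 = 3
  S[Y,Y] = ((-2.2)·(-2.2) + (-2.2)·(-2.2) + (0.8)·(0.8) + (0.8)·(0.8) + (2.8)·(2.8)) / 4 = 18.8/4 = 4.7
  S = [[8.5, 3],
 [3, 4.7]].

Step 3 — invert S. det(S) = 8.5·4.7 - (3)² = 30.95.
  S^{-1} = (1/det) · [[d, -b], [-b, a]] = [[0.1519, -0.0969],
 [-0.0969, 0.2746]].

Step 4 — quadratic form (x̄ - mu_0)^T · S^{-1} · (x̄ - mu_0):
  S^{-1} · (x̄ - mu_0) = (-0.0323, -0.5751),
  (x̄ - mu_0)^T · [...] = (-2)·(-0.0323) + (-2.8)·(-0.5751) = 1.675.

Step 5 — scale by n: T² = 5 · 1.675 = 8.3748.

T² ≈ 8.3748
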